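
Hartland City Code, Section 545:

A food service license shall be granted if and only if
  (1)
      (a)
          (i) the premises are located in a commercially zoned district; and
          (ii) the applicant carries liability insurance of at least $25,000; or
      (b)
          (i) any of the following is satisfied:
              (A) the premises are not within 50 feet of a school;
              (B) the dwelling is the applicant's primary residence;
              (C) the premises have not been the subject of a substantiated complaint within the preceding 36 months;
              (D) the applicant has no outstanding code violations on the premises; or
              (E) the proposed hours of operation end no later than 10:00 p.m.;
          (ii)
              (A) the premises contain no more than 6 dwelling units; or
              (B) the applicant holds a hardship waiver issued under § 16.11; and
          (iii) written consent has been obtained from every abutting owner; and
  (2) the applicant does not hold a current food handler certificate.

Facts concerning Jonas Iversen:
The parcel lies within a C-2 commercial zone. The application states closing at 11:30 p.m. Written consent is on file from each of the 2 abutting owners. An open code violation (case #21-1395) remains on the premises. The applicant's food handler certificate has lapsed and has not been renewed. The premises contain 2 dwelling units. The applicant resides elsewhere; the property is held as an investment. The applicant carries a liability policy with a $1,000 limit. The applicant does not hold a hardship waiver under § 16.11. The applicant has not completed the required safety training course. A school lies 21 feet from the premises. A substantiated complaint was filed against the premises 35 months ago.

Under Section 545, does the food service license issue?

No — denied.

(i) commercially zoned — met.
(ii) insurance ≥ $25,000 — not met.
(a): T AND F → false.
(A) ≥50 ft from school — not met.
(B) primary residence — fails.
(C) no complaint in 36 mo. — not satisfied.
(D) no code violations — fails.
(E) closes by 10 p.m. — fails.
So (i) is not satisfied (F OR F OR F OR F OR F).
(A) ≤ 6 units — met.
(B) hardship waiver — not satisfied.
(ii): T OR F → true.
(iii) all abutters consent — met.
(b) = F AND T AND T = false.
So (1) is not satisfied (F OR F).
(2) not (food handler cert.) — holds.
Overall: F AND T → false.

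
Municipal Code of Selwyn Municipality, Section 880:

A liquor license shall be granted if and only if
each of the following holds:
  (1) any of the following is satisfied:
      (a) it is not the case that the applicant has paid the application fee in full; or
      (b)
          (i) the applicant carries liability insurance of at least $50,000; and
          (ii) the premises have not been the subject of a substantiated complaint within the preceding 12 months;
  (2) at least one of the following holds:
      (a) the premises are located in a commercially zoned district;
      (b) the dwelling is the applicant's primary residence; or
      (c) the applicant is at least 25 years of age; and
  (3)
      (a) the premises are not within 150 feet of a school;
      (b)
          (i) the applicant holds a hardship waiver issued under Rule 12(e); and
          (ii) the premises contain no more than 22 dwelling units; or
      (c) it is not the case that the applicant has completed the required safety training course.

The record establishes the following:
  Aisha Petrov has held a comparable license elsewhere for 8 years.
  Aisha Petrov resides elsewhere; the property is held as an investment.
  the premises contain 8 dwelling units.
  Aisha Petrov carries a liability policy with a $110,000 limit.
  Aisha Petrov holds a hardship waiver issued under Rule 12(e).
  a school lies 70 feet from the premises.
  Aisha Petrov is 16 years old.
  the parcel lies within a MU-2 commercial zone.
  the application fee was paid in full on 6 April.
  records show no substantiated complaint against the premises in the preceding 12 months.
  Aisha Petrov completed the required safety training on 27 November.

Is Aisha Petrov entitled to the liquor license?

Yes — granted.

(a) not (fee paid) — not met.
(i) insurance ≥ $50,000 — satisfied.
(ii) no complaint in 12 mo. — holds.
So (b) is satisfied (T AND T).
(1): F OR T → true.
(a) commercially zoned — met.
(b) primary residence — not satisfied.
(c) age ≥ 25 — not satisfied.
So (2) is satisfied (T OR F OR F).
(a) ≥150 ft from school — not satisfied.
(i) hardship waiver — met.
(ii) ≤ 22 units — holds.
(b) = T AND T = true.
(c) not (safety training) — fails.
(3) = F OR T OR F = true.
Overall: T AND T AND T → true.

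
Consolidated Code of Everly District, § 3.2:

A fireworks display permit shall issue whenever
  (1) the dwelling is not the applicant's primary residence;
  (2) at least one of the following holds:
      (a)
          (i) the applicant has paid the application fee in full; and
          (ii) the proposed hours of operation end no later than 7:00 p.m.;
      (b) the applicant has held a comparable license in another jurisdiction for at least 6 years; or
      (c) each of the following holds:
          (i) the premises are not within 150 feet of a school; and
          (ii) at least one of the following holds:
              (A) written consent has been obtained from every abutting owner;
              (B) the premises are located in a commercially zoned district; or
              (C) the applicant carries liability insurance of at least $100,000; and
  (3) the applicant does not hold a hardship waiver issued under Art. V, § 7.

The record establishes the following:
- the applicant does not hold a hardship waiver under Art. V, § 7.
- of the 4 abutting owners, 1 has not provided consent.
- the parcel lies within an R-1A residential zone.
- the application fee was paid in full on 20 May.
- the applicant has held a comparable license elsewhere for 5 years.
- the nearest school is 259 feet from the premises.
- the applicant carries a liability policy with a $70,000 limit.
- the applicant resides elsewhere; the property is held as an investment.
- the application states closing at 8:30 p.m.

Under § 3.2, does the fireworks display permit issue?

(1) not (primary residence) — holds.
(i) fee paid — satisfied.
(ii) closes by 7 p.m. — not met.
So (a) is not satisfied (T AND F).
(b) prior license ≥ 6 yr — not satisfied.
(i) ≥150 ft from school — satisfied.
(A) all abutters consent — not satisfied.
(B) commercially zoned — not satisfied.
(C) insurance ≥ $100,000 — fails.
(ii): F OR F OR F → false.
(c) = T AND F = false.
(2): F OR F OR F → false.
(3) not (hardship waiver) — satisfied.
Overall: T AND F AND T → false.

No — denied.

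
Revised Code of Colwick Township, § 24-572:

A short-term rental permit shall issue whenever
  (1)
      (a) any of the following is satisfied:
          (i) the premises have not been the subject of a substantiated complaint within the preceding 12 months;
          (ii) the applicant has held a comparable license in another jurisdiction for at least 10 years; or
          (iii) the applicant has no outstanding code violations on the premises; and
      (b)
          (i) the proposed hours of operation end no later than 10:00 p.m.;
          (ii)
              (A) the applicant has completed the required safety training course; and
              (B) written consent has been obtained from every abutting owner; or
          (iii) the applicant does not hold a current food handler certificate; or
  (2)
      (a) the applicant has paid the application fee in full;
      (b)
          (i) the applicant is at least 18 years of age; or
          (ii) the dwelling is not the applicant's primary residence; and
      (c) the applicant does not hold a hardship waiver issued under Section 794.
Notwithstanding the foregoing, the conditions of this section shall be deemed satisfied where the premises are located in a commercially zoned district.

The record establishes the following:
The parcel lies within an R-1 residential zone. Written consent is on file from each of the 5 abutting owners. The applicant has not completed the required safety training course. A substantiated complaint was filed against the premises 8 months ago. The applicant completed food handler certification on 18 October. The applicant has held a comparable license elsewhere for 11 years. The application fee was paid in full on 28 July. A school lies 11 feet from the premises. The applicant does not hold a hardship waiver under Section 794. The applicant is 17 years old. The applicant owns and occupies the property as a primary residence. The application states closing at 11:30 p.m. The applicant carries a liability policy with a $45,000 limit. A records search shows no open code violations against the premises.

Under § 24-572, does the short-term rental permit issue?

(i) no complaint in 12 mo. — not met.
(ii) prior license ≥ 10 yr — satisfied.
(iii) no code violations — holds.
(a): F OR T OR T → true.
(i) closes by 10 p.m. — fails.
(A) safety training — fails.
(B) all abutters consent — met.
(ii): F AND T → false.
(iii) not (food handler cert.) — not met.
So (b) is not satisfied (F OR F OR F).
(1): T AND F → false.
(a) fee paid — met.
(i) age ≥ 18 — fails.
(ii) not (primary residence) — fails.
(b) = F OR F = false.
(c) not (hardship waiver) — satisfied.
(2) = T AND F AND T = false.
So Overall is not satisfied (F OR F).
Exception (commercially zoned) — not satisfied.
Result: main false OR exception false → false.

No — denied.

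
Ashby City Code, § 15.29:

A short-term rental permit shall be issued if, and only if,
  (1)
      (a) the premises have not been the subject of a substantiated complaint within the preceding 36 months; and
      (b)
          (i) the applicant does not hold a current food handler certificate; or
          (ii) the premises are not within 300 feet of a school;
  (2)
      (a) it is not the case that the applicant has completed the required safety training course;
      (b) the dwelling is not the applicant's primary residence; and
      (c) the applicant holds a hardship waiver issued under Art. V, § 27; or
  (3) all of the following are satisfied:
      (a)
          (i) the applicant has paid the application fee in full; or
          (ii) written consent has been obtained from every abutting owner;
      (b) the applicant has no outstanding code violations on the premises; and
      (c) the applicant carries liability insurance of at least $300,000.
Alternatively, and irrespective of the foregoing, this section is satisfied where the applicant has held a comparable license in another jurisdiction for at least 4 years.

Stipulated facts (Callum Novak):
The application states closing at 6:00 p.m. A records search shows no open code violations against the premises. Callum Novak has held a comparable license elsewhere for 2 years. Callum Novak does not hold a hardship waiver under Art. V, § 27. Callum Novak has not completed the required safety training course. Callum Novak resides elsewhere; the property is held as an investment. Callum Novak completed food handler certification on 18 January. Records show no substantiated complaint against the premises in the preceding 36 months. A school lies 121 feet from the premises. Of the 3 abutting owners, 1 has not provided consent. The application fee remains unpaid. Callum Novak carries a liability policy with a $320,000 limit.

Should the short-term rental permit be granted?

(a) no complaint in 36 mo. — satisfied.
(i) not (food handler cert.) — fails.
(ii) ≥300 ft from school — fails.
(b) = F OR F = false.
(1): T AND F → false.
(a) not (safety training) — satisfied.
(b) not (primary residence) — satisfied.
(c) hardship waiver — not met.
(2) = T AND T AND F = false.
(i) fee paid — not met.
(ii) all abutters consent — not satisfied.
(a): F OR F → false.
(b) no code violations — holds.
(c) insurance ≥ $300,000 — met.
(3) = F AND T AND T = false.
Overall = F OR F OR F = false.
Exception (prior license ≥ 4 yr) — not satisfied.
Result: main false OR exception false → false.

No — denied.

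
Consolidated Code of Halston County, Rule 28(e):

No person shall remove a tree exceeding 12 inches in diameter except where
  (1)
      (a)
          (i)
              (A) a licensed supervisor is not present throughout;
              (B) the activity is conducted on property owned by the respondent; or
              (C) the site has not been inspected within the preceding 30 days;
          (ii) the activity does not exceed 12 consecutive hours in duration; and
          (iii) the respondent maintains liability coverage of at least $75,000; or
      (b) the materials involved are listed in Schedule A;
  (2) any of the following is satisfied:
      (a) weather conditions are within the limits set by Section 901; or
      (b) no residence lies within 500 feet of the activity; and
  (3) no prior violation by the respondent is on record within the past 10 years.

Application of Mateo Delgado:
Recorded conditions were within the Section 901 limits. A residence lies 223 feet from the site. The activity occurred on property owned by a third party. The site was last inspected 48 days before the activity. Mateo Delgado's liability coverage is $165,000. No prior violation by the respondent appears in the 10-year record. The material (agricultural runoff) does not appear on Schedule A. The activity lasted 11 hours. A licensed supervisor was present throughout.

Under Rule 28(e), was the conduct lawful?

(A) not (supervisor present) — not satisfied.
(B) own property — not met.
(C) not (site inspected) — satisfied.
(i): F OR F OR T → true.
(ii) ≤ 12 hrs duration — met.
(iii) coverage ≥ $75,000 — satisfied.
So (a) is satisfied (T AND T AND T).
(b) Schedule A material — fails.
(1): T OR F → true.
(a) weather ok — met.
(b) no residence in 500 ft — not met.
(2) = T OR F = true.
(3) no prior violation — holds.
So Overall is satisfied (T AND T AND T).

Yes — lawful.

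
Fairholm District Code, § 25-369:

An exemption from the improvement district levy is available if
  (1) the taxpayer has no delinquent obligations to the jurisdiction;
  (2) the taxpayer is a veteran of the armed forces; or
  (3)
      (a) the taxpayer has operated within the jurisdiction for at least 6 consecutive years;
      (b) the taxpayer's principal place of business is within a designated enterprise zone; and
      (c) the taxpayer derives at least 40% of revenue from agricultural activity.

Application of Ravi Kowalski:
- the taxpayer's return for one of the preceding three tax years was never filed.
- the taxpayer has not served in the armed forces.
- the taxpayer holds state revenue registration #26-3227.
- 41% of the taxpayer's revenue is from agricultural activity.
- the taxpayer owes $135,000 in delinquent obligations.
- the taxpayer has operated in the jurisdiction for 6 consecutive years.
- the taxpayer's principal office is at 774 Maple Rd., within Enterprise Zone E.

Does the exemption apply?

Yes — exempt.

(1) no delinquency — fails.
(2) veteran — not met.
(a) ≥ 6 yrs in jurisdiction — satisfied.
(b) in enterprise zone — holds.
(c) ≥40% agricultural — satisfied.
(3) = T AND T AND T = true.
Overall: F OR F OR T → true.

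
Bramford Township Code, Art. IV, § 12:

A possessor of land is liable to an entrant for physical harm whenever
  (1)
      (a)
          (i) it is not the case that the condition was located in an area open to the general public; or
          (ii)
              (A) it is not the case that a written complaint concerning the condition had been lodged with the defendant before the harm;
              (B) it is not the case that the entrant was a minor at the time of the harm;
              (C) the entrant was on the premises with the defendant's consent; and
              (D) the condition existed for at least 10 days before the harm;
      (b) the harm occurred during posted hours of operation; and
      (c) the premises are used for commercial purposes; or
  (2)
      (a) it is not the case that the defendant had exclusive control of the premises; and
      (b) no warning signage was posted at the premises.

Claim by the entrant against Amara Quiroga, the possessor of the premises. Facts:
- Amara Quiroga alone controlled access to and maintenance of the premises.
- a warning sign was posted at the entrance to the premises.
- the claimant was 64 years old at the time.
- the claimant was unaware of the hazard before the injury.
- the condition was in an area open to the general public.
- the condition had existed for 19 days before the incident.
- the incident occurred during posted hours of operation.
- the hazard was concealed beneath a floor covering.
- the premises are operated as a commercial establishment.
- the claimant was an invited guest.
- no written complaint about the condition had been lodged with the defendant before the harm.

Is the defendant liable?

Yes — liable.

(i) not (public area) — fails.
(A) not (complaint lodged) — met.
(B) not (entrant a minor) — holds.
(C) consent to enter — satisfied.
(D) condition ≥10 days old — satisfied.
So (ii) is satisfied (T AND T AND T AND T).
(a) = F OR T = true.
(b) during posted hours — satisfied.
(c) commercial use — holds.
So (1) is satisfied (T AND T AND T).
(a) not (exclusive control) — fails.
(b) no signage posted — not satisfied.
So (2) is not satisfied (F AND F).
Overall: T OR F → true.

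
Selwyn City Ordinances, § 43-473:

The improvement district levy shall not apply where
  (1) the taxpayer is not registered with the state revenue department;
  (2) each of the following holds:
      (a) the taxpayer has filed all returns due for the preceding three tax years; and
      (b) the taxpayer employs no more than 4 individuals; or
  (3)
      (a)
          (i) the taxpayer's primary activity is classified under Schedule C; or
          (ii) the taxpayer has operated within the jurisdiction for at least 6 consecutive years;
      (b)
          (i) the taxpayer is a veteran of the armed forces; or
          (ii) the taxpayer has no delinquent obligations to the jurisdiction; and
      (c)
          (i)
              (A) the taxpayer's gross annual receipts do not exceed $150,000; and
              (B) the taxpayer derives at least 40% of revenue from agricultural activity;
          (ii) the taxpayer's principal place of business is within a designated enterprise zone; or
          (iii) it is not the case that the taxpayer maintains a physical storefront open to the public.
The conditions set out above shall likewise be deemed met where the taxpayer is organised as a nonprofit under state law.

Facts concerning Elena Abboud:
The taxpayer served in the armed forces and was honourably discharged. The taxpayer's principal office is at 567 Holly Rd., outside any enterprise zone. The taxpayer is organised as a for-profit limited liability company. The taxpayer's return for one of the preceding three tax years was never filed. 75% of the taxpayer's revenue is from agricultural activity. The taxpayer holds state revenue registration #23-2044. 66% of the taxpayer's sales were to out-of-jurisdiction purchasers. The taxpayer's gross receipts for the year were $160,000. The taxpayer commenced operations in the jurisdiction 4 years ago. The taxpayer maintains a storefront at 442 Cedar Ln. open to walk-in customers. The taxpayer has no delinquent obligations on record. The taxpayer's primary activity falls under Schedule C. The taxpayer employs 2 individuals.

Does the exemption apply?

No — not exempt.

(1) not (state-registered) — fails.
(a) returns current — not met.
(b) ≤ 4 employees — satisfied.
(2): F AND T → false.
(i) Schedule C activity — satisfied.
(ii) ≥ 6 yrs in jurisdiction — not satisfied.
So (a) is satisfied (T OR F).
(i) veteran — met.
(ii) no delinquency — holds.
So (b) is satisfied (T OR T).
(A) receipts ≤ $150,000 — not met.
(B) ≥40% agricultural — holds.
So (i) is not satisfied (F AND T).
(ii) in enterprise zone — fails.
(iii) not (has storefront) — fails.
(c) = F OR F OR F = false.
So (3) is not satisfied (T AND T AND F).
So Overall is not satisfied (F OR F OR F).
Exception (nonprofit) — not satisfied.
Result: main false OR exception false → false.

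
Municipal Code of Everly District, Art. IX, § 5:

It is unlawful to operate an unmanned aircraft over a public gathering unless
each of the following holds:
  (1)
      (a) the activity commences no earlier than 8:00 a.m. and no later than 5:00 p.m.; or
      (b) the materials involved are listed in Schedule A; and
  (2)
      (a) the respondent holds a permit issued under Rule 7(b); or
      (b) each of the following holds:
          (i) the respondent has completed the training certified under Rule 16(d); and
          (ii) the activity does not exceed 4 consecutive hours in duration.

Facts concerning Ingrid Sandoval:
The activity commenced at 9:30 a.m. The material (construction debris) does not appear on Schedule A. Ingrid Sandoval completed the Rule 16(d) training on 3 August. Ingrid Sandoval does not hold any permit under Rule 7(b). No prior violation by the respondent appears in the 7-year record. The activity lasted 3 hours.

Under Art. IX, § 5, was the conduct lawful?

(a) start within hours — holds.
(b) Schedule A material — not met.
(1): T OR F → true.
(a) holds permit — not met.
(i) training certified — met.
(ii) ≤ 4 hrs duration — satisfied.
(b): T AND T → true.
(2) = F OR T = true.
So Overall is satisfied (T AND T).

Yes — lawful.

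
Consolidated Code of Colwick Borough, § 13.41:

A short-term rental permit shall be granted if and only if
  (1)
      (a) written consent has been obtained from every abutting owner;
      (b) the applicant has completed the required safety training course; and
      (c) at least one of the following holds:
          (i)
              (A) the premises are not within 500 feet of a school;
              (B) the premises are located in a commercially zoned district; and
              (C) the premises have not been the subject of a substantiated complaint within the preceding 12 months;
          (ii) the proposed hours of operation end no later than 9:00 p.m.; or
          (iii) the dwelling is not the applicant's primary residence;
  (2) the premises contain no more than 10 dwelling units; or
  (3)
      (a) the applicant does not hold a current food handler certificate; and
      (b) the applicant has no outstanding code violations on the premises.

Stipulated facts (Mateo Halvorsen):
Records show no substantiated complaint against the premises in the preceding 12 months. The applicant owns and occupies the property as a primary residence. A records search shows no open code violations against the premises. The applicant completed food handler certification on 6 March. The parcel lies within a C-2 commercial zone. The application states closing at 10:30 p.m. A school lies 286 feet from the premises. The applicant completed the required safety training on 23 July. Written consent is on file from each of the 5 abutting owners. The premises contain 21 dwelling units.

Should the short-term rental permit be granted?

(a) all abutters consent — met.
(b) safety training — met.
(A) ≥500 ft from school — fails.
(B) commercially zoned — met.
(C) no complaint in 12 mo. — satisfied.
(i) = F AND T AND T = false.
(ii) closes by 9 p.m. — not satisfied.
(iii) not (primary residence) — fails.
(c) = F OR F OR F = false.
(1) = T AND T AND F = false.
(2) ≤ 10 units — fails.
(a) not (food handler cert.) — not satisfied.
(b) no code violations — met.
(3): F AND T → false.
So Overall is not satisfied (F OR F OR F).

No — denied.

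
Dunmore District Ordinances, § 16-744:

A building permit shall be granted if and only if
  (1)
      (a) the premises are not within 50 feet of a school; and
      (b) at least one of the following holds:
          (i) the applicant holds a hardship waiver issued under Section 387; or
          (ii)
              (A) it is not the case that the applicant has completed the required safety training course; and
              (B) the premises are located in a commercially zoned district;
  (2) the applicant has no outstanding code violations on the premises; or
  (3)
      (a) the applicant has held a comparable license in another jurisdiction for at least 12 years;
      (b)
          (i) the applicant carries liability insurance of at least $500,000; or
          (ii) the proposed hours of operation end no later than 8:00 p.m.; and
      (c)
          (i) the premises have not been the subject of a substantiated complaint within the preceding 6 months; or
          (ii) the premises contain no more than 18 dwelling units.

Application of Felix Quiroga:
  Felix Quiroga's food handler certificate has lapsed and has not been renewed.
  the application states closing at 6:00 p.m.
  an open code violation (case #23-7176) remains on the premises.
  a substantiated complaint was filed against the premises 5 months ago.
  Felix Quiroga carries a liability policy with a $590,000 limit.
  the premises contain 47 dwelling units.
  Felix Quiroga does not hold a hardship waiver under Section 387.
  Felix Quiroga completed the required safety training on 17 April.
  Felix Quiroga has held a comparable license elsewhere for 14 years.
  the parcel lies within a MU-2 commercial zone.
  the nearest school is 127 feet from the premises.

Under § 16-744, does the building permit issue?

(a) ≥50 ft from school — met.
(i) hardship waiver — not satisfied.
(A) not (safety training) — not satisfied.
(B) commercially zoned — met.
So (ii) is not satisfied (F AND T).
(b): F OR F → false.
(1): T AND F → false.
(2) no code violations — not satisfied.
(a) prior license ≥ 12 yr — met.
(i) insurance ≥ $500,000 — holds.
(ii) closes by 8 p.m. — met.
(b): T OR T → true.
(i) no complaint in 6 mo. — not satisfied.
(ii) ≤ 18 units — fails.
(c) = F OR F = false.
(3): T AND T AND F → false.
Overall: F OR F OR F → false.

No — denied.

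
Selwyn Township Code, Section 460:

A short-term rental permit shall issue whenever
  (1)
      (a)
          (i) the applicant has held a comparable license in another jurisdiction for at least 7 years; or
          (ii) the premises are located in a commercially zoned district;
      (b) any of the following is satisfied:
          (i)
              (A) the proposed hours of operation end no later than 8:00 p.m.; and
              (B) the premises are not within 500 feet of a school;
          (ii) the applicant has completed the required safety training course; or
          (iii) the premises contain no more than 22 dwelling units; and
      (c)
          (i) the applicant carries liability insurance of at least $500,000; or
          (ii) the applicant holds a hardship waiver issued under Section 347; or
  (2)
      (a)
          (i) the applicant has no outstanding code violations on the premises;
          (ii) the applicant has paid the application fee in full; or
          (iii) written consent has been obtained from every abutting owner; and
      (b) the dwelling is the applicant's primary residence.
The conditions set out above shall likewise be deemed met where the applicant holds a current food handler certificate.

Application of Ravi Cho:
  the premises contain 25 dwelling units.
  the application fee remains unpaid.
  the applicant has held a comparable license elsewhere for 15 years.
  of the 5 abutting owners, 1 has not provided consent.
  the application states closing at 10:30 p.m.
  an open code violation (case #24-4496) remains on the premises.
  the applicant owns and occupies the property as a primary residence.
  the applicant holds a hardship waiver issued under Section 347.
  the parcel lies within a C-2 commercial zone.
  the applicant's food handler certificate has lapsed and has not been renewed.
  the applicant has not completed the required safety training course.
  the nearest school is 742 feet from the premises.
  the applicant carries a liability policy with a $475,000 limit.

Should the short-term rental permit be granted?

No — denied.

(i) prior license ≥ 7 yr — holds.
(ii) commercially zoned — met.
(a) = T OR T = true.
(A) closes by 8 p.m. — not met.
(B) ≥500 ft from school — met.
(i): F AND T → false.
(ii) safety training — fails.
(iii) ≤ 22 units — not satisfied.
(b): F OR F OR F → false.
(i) insurance ≥ $500,000 — not satisfied.
(ii) hardship waiver — satisfied.
(c) = F OR T = true.
So (1) is not satisfied (T AND F AND T).
(i) no code violations — fails.
(ii) fee paid — not satisfied.
(iii) all abutters consent — not met.
(a): F OR F OR F → false.
(b) primary residence — satisfied.
(2): F AND T → false.
Overall: F OR F → false.
Exception (food handler cert.) — not satisfied.
Result: main false OR exception false → false.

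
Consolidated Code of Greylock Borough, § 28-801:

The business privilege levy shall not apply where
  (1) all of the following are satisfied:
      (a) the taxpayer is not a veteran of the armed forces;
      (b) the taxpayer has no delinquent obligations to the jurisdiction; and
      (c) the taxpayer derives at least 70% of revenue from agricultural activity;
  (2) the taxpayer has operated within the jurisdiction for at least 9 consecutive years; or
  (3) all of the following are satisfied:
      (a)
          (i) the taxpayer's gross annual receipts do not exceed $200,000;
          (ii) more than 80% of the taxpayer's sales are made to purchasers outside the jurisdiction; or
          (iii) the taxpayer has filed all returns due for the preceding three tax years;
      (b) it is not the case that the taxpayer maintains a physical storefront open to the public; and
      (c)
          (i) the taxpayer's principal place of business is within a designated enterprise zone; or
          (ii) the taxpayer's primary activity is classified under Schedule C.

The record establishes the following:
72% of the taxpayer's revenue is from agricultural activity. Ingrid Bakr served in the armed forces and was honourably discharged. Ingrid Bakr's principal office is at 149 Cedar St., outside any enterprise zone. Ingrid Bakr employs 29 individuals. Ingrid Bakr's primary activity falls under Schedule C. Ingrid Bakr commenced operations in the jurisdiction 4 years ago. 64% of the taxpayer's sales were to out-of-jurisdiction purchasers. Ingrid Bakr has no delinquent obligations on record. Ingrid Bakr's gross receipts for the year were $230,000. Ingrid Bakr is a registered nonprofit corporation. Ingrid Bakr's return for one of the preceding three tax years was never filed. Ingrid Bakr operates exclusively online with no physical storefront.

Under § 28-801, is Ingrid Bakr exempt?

(a) not (veteran) — not met.
(b) no delinquency — met.
(c) ≥70% agricultural — met.
So (1) is not satisfied (F AND T AND T).
(2) ≥ 9 yrs in jurisdiction — not satisfied.
(i) receipts ≤ $200,000 — not satisfied.
(ii) >80% out-of-jur. sales — fails.
(iii) returns current — fails.
(a) = F OR F OR F = false.
(b) not (has storefront) — satisfied.
(i) in enterprise zone — fails.
(ii) Schedule C activity — satisfied.
(c) = F OR T = true.
(3): F AND T AND T → false.
So Overall is not satisfied (F OR F OR F).

No — not exempt.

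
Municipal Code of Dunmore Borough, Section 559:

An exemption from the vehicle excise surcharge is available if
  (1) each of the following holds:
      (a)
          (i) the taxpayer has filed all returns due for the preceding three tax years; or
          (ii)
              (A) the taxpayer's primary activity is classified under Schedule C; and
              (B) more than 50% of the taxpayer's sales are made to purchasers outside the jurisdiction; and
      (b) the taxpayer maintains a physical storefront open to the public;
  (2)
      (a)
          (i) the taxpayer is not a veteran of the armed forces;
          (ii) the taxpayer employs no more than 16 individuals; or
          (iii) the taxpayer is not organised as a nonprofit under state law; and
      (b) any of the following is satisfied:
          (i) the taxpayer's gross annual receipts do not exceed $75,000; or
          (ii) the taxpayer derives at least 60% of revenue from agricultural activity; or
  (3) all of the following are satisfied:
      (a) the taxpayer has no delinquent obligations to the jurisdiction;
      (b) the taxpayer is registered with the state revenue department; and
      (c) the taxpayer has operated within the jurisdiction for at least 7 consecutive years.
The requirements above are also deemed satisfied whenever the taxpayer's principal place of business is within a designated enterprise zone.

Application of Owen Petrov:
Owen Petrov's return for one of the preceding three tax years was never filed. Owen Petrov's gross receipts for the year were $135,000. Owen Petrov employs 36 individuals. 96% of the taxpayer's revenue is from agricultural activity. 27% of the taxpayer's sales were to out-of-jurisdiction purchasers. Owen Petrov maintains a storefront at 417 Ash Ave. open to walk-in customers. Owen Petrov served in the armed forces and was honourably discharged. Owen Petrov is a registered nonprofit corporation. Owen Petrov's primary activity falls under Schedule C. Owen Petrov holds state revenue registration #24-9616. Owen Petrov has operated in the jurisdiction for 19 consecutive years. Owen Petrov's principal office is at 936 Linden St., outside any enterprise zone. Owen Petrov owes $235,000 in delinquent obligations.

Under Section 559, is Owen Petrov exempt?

No — not exempt.

(i) returns current — not satisfied.
(A) Schedule C activity — holds.
(B) >50% out-of-jur. sales — fails.
So (ii) is not satisfied (T AND F).
(a): F OR F → false.
(b) has storefront — holds.
(1) = F AND T = false.
(i) not (veteran) — not met.
(ii) ≤ 16 employees — not met.
(iii) not (nonprofit) — not met.
(a): F OR F OR F → false.
(i) receipts ≤ $75,000 — not met.
(ii) ≥60% agricultural — met.
(b) = F OR T = true.
(2) = F AND T = false.
(a) no delinquency — fails.
(b) state-registered — holds.
(c) ≥ 7 yrs in jurisdiction — met.
(3): F AND T AND T → false.
So Overall is not satisfied (F OR F OR F).
Exception (in enterprise zone) — not satisfied.
Result: main false OR exception false → false.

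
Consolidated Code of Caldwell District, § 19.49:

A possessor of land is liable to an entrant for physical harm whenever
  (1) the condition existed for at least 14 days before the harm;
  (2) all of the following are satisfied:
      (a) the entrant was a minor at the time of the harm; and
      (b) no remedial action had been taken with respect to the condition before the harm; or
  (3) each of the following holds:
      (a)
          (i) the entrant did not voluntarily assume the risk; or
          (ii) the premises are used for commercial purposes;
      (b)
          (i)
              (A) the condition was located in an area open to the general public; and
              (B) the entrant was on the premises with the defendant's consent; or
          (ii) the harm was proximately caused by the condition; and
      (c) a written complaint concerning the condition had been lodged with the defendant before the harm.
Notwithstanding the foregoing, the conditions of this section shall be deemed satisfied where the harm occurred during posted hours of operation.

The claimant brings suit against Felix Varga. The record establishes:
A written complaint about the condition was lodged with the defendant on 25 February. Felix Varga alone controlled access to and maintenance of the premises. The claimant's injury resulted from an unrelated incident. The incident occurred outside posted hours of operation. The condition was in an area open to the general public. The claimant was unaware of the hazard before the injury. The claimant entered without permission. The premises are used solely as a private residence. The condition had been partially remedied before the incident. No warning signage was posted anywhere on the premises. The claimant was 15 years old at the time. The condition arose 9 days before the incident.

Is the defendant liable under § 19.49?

No — not liable.

(1) condition ≥14 days old — not met.
(a) entrant a minor — met.
(b) no remedial action — not met.
(2): T AND F → false.
(i) no assumed risk — satisfied.
(ii) commercial use — not met.
(a): T OR F → true.
(A) public area — satisfied.
(B) consent to enter — not satisfied.
So (i) is not satisfied (T AND F).
(ii) proximate cause — not satisfied.
So (b) is not satisfied (F OR F).
(c) complaint lodged — satisfied.
So (3) is not satisfied (T AND F AND T).
So Overall is not satisfied (F OR F OR F).
Exception (during posted hours) — not satisfied.
Result: main false OR exception false → false.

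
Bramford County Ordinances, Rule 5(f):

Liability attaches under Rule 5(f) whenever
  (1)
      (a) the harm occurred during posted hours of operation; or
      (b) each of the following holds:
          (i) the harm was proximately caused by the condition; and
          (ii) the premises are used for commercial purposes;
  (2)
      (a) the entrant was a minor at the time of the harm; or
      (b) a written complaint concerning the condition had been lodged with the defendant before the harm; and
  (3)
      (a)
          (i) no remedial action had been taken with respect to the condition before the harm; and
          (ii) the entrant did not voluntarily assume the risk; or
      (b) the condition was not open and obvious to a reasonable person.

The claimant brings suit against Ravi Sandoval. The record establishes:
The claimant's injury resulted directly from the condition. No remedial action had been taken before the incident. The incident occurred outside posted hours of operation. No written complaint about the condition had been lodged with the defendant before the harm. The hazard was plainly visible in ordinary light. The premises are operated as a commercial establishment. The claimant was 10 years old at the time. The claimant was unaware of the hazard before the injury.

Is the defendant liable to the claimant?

Yes — liable.

(a) during posted hours — fails.
(i) proximate cause — holds.
(ii) commercial use — satisfied.
(b) = T AND T = true.
So (1) is satisfied (F OR T).
(a) entrant a minor — satisfied.
(b) complaint lodged — not satisfied.
(2): T OR F → true.
(i) no remedial action — holds.
(ii) no assumed risk — satisfied.
(a): T AND T → true.
(b) not open/obvious — not met.
(3) = T OR F = true.
Overall = T AND T AND T = true.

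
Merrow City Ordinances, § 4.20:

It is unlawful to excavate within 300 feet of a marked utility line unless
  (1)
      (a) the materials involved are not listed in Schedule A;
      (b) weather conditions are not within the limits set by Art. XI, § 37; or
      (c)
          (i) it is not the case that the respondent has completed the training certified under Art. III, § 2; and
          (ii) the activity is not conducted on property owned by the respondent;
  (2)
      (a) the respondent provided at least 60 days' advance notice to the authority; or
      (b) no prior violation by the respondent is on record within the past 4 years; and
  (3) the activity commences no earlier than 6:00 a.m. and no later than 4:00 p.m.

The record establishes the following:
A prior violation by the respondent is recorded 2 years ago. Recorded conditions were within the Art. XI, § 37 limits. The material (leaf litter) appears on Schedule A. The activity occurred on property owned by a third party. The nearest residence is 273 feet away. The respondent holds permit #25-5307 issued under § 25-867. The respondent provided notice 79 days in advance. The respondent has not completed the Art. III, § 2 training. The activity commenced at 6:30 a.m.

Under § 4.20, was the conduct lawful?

Yes — lawful.

(a) not (Schedule A material) — not met.
(b) not (weather ok) — fails.
(i) not (training certified) — holds.
(ii) not (own property) — holds.
So (c) is satisfied (T AND T).
(1): F OR F OR T → true.
(a) ≥60 days' notice — holds.
(b) no prior violation — not met.
(2) = T OR F = true.
(3) start within hours — satisfied.
Overall = T AND T AND T = true.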